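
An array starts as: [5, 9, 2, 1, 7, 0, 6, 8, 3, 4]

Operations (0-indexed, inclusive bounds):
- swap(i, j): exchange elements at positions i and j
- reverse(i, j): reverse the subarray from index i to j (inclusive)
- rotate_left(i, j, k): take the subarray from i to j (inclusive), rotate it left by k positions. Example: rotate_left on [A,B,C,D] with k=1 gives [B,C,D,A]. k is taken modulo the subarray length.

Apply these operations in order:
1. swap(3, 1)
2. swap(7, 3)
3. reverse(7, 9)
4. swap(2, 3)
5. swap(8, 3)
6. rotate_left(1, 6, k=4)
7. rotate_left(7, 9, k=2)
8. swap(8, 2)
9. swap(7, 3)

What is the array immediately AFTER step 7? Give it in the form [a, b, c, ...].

After 1 (swap(3, 1)): [5, 1, 2, 9, 7, 0, 6, 8, 3, 4]
After 2 (swap(7, 3)): [5, 1, 2, 8, 7, 0, 6, 9, 3, 4]
After 3 (reverse(7, 9)): [5, 1, 2, 8, 7, 0, 6, 4, 3, 9]
After 4 (swap(2, 3)): [5, 1, 8, 2, 7, 0, 6, 4, 3, 9]
After 5 (swap(8, 3)): [5, 1, 8, 3, 7, 0, 6, 4, 2, 9]
After 6 (rotate_left(1, 6, k=4)): [5, 0, 6, 1, 8, 3, 7, 4, 2, 9]
After 7 (rotate_left(7, 9, k=2)): [5, 0, 6, 1, 8, 3, 7, 9, 4, 2]

Answer: [5, 0, 6, 1, 8, 3, 7, 9, 4, 2]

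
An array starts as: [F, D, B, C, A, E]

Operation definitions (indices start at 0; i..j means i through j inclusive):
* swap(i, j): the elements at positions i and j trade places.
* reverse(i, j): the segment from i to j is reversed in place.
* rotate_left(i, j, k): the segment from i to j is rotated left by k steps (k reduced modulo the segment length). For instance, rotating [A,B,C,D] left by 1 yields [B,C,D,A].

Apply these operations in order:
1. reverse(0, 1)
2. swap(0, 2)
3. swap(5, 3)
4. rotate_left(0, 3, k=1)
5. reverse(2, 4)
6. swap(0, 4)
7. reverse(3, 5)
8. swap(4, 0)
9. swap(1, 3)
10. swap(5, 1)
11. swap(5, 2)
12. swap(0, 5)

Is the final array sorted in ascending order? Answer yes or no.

Answer: yes

Derivation:
After 1 (reverse(0, 1)): [D, F, B, C, A, E]
After 2 (swap(0, 2)): [B, F, D, C, A, E]
After 3 (swap(5, 3)): [B, F, D, E, A, C]
After 4 (rotate_left(0, 3, k=1)): [F, D, E, B, A, C]
After 5 (reverse(2, 4)): [F, D, A, B, E, C]
After 6 (swap(0, 4)): [E, D, A, B, F, C]
After 7 (reverse(3, 5)): [E, D, A, C, F, B]
After 8 (swap(4, 0)): [F, D, A, C, E, B]
After 9 (swap(1, 3)): [F, C, A, D, E, B]
After 10 (swap(5, 1)): [F, B, A, D, E, C]
After 11 (swap(5, 2)): [F, B, C, D, E, A]
After 12 (swap(0, 5)): [A, B, C, D, E, F]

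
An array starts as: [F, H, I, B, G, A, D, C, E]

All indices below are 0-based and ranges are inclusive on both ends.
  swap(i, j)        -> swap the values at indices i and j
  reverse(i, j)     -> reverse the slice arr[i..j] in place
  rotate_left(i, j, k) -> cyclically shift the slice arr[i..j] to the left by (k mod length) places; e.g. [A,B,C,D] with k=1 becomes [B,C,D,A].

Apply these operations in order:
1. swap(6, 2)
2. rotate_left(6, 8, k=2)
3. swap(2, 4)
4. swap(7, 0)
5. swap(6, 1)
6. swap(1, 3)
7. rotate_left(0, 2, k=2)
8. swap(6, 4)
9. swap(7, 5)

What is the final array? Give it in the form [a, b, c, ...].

After 1 (swap(6, 2)): [F, H, D, B, G, A, I, C, E]
After 2 (rotate_left(6, 8, k=2)): [F, H, D, B, G, A, E, I, C]
After 3 (swap(2, 4)): [F, H, G, B, D, A, E, I, C]
After 4 (swap(7, 0)): [I, H, G, B, D, A, E, F, C]
After 5 (swap(6, 1)): [I, E, G, B, D, A, H, F, C]
After 6 (swap(1, 3)): [I, B, G, E, D, A, H, F, C]
After 7 (rotate_left(0, 2, k=2)): [G, I, B, E, D, A, H, F, C]
After 8 (swap(6, 4)): [G, I, B, E, H, A, D, F, C]
After 9 (swap(7, 5)): [G, I, B, E, H, F, D, A, C]

Answer: [G, I, B, E, H, F, D, A, C]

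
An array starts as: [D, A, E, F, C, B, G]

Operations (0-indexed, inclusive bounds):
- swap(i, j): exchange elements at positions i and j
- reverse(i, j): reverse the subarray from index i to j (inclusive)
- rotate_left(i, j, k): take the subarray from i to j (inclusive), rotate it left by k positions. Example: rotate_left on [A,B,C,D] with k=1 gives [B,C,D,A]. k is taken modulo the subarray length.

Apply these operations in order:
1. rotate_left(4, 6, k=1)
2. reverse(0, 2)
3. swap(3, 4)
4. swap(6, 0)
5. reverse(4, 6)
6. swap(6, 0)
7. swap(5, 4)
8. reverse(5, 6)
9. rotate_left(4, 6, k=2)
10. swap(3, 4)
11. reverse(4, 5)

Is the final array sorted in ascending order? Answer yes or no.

Answer: no

Derivation:
After 1 (rotate_left(4, 6, k=1)): [D, A, E, F, B, G, C]
After 2 (reverse(0, 2)): [E, A, D, F, B, G, C]
After 3 (swap(3, 4)): [E, A, D, B, F, G, C]
After 4 (swap(6, 0)): [C, A, D, B, F, G, E]
After 5 (reverse(4, 6)): [C, A, D, B, E, G, F]
After 6 (swap(6, 0)): [F, A, D, B, E, G, C]
After 7 (swap(5, 4)): [F, A, D, B, G, E, C]
After 8 (reverse(5, 6)): [F, A, D, B, G, C, E]
After 9 (rotate_left(4, 6, k=2)): [F, A, D, B, E, G, C]
After 10 (swap(3, 4)): [F, A, D, E, B, G, C]
After 11 (reverse(4, 5)): [F, A, D, E, G, B, C]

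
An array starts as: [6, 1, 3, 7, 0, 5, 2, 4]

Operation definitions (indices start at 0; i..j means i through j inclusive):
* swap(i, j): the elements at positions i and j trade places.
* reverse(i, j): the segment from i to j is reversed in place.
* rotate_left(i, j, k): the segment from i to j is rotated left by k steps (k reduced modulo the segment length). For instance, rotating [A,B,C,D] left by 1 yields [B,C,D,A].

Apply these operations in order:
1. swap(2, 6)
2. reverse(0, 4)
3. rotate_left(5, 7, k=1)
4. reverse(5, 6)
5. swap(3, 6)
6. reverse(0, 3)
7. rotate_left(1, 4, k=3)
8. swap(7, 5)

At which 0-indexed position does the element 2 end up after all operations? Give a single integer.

After 1 (swap(2, 6)): [6, 1, 2, 7, 0, 5, 3, 4]
After 2 (reverse(0, 4)): [0, 7, 2, 1, 6, 5, 3, 4]
After 3 (rotate_left(5, 7, k=1)): [0, 7, 2, 1, 6, 3, 4, 5]
After 4 (reverse(5, 6)): [0, 7, 2, 1, 6, 4, 3, 5]
After 5 (swap(3, 6)): [0, 7, 2, 3, 6, 4, 1, 5]
After 6 (reverse(0, 3)): [3, 2, 7, 0, 6, 4, 1, 5]
After 7 (rotate_left(1, 4, k=3)): [3, 6, 2, 7, 0, 4, 1, 5]
After 8 (swap(7, 5)): [3, 6, 2, 7, 0, 5, 1, 4]

Answer: 2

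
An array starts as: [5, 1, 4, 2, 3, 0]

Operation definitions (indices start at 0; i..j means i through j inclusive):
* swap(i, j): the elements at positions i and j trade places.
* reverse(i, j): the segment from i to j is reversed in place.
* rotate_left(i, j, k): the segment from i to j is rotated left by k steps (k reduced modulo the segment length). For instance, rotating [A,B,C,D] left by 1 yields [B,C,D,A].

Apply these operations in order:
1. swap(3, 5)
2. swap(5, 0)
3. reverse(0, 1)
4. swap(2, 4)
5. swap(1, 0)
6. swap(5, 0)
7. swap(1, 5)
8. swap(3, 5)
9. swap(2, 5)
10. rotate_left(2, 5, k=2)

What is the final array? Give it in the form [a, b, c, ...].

After 1 (swap(3, 5)): [5, 1, 4, 0, 3, 2]
After 2 (swap(5, 0)): [2, 1, 4, 0, 3, 5]
After 3 (reverse(0, 1)): [1, 2, 4, 0, 3, 5]
After 4 (swap(2, 4)): [1, 2, 3, 0, 4, 5]
After 5 (swap(1, 0)): [2, 1, 3, 0, 4, 5]
After 6 (swap(5, 0)): [5, 1, 3, 0, 4, 2]
After 7 (swap(1, 5)): [5, 2, 3, 0, 4, 1]
After 8 (swap(3, 5)): [5, 2, 3, 1, 4, 0]
After 9 (swap(2, 5)): [5, 2, 0, 1, 4, 3]
After 10 (rotate_left(2, 5, k=2)): [5, 2, 4, 3, 0, 1]

Answer: [5, 2, 4, 3, 0, 1]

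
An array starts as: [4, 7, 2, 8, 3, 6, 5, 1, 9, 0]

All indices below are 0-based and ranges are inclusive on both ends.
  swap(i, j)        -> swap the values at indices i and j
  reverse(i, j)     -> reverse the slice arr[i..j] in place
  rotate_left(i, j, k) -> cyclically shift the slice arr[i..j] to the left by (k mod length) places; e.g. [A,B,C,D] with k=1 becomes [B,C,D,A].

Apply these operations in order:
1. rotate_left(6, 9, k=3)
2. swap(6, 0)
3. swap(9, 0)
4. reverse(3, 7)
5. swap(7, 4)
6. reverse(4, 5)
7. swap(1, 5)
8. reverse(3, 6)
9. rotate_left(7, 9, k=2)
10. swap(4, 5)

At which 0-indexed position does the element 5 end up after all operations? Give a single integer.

Answer: 6

Derivation:
After 1 (rotate_left(6, 9, k=3)): [4, 7, 2, 8, 3, 6, 0, 5, 1, 9]
After 2 (swap(6, 0)): [0, 7, 2, 8, 3, 6, 4, 5, 1, 9]
After 3 (swap(9, 0)): [9, 7, 2, 8, 3, 6, 4, 5, 1, 0]
After 4 (reverse(3, 7)): [9, 7, 2, 5, 4, 6, 3, 8, 1, 0]
After 5 (swap(7, 4)): [9, 7, 2, 5, 8, 6, 3, 4, 1, 0]
After 6 (reverse(4, 5)): [9, 7, 2, 5, 6, 8, 3, 4, 1, 0]
After 7 (swap(1, 5)): [9, 8, 2, 5, 6, 7, 3, 4, 1, 0]
After 8 (reverse(3, 6)): [9, 8, 2, 3, 7, 6, 5, 4, 1, 0]
After 9 (rotate_left(7, 9, k=2)): [9, 8, 2, 3, 7, 6, 5, 0, 4, 1]
After 10 (swap(4, 5)): [9, 8, 2, 3, 6, 7, 5, 0, 4, 1]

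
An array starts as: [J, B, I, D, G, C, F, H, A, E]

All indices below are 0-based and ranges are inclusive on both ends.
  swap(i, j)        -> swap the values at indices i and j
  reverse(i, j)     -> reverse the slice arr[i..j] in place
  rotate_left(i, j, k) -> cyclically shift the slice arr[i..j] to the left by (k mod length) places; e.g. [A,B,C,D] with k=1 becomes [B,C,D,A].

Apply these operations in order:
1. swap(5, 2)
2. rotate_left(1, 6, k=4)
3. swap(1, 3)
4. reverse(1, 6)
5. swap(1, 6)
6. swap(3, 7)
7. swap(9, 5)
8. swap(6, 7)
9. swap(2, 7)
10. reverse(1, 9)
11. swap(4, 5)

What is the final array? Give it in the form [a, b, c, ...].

After 1 (swap(5, 2)): [J, B, C, D, G, I, F, H, A, E]
After 2 (rotate_left(1, 6, k=4)): [J, I, F, B, C, D, G, H, A, E]
After 3 (swap(1, 3)): [J, B, F, I, C, D, G, H, A, E]
After 4 (reverse(1, 6)): [J, G, D, C, I, F, B, H, A, E]
After 5 (swap(1, 6)): [J, B, D, C, I, F, G, H, A, E]
After 6 (swap(3, 7)): [J, B, D, H, I, F, G, C, A, E]
After 7 (swap(9, 5)): [J, B, D, H, I, E, G, C, A, F]
After 8 (swap(6, 7)): [J, B, D, H, I, E, C, G, A, F]
After 9 (swap(2, 7)): [J, B, G, H, I, E, C, D, A, F]
After 10 (reverse(1, 9)): [J, F, A, D, C, E, I, H, G, B]
After 11 (swap(4, 5)): [J, F, A, D, E, C, I, H, G, B]

Answer: [J, F, A, D, E, C, I, H, G, B]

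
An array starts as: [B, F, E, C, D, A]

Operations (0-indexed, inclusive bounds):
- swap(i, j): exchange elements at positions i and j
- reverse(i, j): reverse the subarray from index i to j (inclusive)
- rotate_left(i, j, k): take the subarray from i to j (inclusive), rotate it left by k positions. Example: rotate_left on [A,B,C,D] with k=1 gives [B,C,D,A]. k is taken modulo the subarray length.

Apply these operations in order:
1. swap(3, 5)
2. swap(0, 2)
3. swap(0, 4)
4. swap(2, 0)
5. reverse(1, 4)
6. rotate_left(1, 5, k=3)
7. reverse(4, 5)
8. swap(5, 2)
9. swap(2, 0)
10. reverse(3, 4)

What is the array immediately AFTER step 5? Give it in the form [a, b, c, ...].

Answer: [B, E, A, D, F, C]

Derivation:
After 1 (swap(3, 5)): [B, F, E, A, D, C]
After 2 (swap(0, 2)): [E, F, B, A, D, C]
After 3 (swap(0, 4)): [D, F, B, A, E, C]
After 4 (swap(2, 0)): [B, F, D, A, E, C]
After 5 (reverse(1, 4)): [B, E, A, D, F, C]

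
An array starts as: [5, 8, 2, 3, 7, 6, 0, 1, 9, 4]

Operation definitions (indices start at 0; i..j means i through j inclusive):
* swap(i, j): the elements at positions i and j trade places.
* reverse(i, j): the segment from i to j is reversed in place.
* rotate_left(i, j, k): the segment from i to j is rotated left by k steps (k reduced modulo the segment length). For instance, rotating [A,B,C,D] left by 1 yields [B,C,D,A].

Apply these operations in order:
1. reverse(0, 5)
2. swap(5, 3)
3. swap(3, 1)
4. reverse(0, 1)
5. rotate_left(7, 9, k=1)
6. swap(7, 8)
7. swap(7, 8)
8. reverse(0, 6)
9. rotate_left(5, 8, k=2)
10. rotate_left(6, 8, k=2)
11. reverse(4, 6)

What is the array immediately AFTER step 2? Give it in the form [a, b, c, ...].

Answer: [6, 7, 3, 5, 8, 2, 0, 1, 9, 4]

Derivation:
After 1 (reverse(0, 5)): [6, 7, 3, 2, 8, 5, 0, 1, 9, 4]
After 2 (swap(5, 3)): [6, 7, 3, 5, 8, 2, 0, 1, 9, 4]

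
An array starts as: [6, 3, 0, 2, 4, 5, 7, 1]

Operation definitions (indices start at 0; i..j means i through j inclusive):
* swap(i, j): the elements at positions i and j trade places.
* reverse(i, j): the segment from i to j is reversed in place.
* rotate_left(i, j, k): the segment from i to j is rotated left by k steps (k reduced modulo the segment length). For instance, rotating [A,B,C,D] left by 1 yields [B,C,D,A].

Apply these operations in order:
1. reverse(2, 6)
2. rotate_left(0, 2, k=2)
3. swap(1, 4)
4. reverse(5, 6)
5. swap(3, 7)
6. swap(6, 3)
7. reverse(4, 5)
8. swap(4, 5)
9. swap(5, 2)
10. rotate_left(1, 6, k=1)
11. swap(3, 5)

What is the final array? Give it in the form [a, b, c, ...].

Answer: [7, 0, 2, 1, 3, 6, 4, 5]

Derivation:
After 1 (reverse(2, 6)): [6, 3, 7, 5, 4, 2, 0, 1]
After 2 (rotate_left(0, 2, k=2)): [7, 6, 3, 5, 4, 2, 0, 1]
After 3 (swap(1, 4)): [7, 4, 3, 5, 6, 2, 0, 1]
After 4 (reverse(5, 6)): [7, 4, 3, 5, 6, 0, 2, 1]
After 5 (swap(3, 7)): [7, 4, 3, 1, 6, 0, 2, 5]
After 6 (swap(6, 3)): [7, 4, 3, 2, 6, 0, 1, 5]
After 7 (reverse(4, 5)): [7, 4, 3, 2, 0, 6, 1, 5]
After 8 (swap(4, 5)): [7, 4, 3, 2, 6, 0, 1, 5]
After 9 (swap(5, 2)): [7, 4, 0, 2, 6, 3, 1, 5]
After 10 (rotate_left(1, 6, k=1)): [7, 0, 2, 6, 3, 1, 4, 5]
After 11 (swap(3, 5)): [7, 0, 2, 1, 3, 6, 4, 5]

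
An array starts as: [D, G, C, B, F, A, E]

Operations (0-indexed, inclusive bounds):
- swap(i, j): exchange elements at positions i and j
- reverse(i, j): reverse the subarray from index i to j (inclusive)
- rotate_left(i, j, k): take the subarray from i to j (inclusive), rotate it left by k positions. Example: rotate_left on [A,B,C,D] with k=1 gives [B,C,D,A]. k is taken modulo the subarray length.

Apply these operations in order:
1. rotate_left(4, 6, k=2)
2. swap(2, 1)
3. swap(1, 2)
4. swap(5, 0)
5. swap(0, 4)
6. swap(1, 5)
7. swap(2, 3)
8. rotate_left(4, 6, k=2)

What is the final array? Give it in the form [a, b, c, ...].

After 1 (rotate_left(4, 6, k=2)): [D, G, C, B, E, F, A]
After 2 (swap(2, 1)): [D, C, G, B, E, F, A]
After 3 (swap(1, 2)): [D, G, C, B, E, F, A]
After 4 (swap(5, 0)): [F, G, C, B, E, D, A]
After 5 (swap(0, 4)): [E, G, C, B, F, D, A]
After 6 (swap(1, 5)): [E, D, C, B, F, G, A]
After 7 (swap(2, 3)): [E, D, B, C, F, G, A]
After 8 (rotate_left(4, 6, k=2)): [E, D, B, C, A, F, G]

Answer: [E, D, B, C, A, F, G]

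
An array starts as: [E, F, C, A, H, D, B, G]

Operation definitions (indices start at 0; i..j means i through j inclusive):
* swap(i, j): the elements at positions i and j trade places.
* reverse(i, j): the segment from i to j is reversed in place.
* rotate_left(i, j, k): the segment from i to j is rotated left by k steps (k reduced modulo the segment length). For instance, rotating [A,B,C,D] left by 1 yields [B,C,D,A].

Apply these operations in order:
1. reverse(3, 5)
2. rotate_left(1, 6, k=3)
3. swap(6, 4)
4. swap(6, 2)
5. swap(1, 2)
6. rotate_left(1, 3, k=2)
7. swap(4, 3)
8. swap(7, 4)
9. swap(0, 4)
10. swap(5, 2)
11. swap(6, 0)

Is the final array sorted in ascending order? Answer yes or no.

Answer: yes

Derivation:
After 1 (reverse(3, 5)): [E, F, C, D, H, A, B, G]
After 2 (rotate_left(1, 6, k=3)): [E, H, A, B, F, C, D, G]
After 3 (swap(6, 4)): [E, H, A, B, D, C, F, G]
After 4 (swap(6, 2)): [E, H, F, B, D, C, A, G]
After 5 (swap(1, 2)): [E, F, H, B, D, C, A, G]
After 6 (rotate_left(1, 3, k=2)): [E, B, F, H, D, C, A, G]
After 7 (swap(4, 3)): [E, B, F, D, H, C, A, G]
After 8 (swap(7, 4)): [E, B, F, D, G, C, A, H]
After 9 (swap(0, 4)): [G, B, F, D, E, C, A, H]
After 10 (swap(5, 2)): [G, B, C, D, E, F, A, H]
After 11 (swap(6, 0)): [A, B, C, D, E, F, G, H]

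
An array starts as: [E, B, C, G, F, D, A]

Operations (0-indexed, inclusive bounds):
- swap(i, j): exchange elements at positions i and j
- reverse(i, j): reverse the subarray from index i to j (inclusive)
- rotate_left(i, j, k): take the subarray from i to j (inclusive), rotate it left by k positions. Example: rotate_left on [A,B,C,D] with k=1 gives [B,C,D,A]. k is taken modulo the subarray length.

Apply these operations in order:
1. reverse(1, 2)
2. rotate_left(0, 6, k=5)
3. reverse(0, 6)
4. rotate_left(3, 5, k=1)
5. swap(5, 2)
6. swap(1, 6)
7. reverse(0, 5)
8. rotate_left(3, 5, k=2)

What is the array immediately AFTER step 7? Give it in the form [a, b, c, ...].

Answer: [B, A, E, C, D, F, G]

Derivation:
After 1 (reverse(1, 2)): [E, C, B, G, F, D, A]
After 2 (rotate_left(0, 6, k=5)): [D, A, E, C, B, G, F]
After 3 (reverse(0, 6)): [F, G, B, C, E, A, D]
After 4 (rotate_left(3, 5, k=1)): [F, G, B, E, A, C, D]
After 5 (swap(5, 2)): [F, G, C, E, A, B, D]
After 6 (swap(1, 6)): [F, D, C, E, A, B, G]
After 7 (reverse(0, 5)): [B, A, E, C, D, F, G]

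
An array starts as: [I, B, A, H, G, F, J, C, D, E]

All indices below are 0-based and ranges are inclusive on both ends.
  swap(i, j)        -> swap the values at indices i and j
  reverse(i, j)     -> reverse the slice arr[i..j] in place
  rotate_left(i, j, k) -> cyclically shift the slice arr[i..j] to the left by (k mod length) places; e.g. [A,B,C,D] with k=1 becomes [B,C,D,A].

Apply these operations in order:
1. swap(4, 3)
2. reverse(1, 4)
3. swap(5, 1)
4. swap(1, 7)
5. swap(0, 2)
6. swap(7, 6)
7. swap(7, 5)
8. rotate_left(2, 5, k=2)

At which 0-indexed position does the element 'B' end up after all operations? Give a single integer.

After 1 (swap(4, 3)): [I, B, A, G, H, F, J, C, D, E]
After 2 (reverse(1, 4)): [I, H, G, A, B, F, J, C, D, E]
After 3 (swap(5, 1)): [I, F, G, A, B, H, J, C, D, E]
After 4 (swap(1, 7)): [I, C, G, A, B, H, J, F, D, E]
After 5 (swap(0, 2)): [G, C, I, A, B, H, J, F, D, E]
After 6 (swap(7, 6)): [G, C, I, A, B, H, F, J, D, E]
After 7 (swap(7, 5)): [G, C, I, A, B, J, F, H, D, E]
After 8 (rotate_left(2, 5, k=2)): [G, C, B, J, I, A, F, H, D, E]

Answer: 2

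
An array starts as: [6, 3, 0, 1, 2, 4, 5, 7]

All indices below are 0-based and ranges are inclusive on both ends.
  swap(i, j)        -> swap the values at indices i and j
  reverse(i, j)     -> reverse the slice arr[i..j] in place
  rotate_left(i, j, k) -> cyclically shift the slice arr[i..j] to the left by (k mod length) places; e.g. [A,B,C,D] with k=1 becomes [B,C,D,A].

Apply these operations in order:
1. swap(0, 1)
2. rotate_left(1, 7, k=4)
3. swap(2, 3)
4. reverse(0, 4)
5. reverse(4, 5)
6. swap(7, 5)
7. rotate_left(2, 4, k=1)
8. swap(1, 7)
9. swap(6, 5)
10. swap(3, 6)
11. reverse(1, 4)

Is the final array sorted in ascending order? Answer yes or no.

After 1 (swap(0, 1)): [3, 6, 0, 1, 2, 4, 5, 7]
After 2 (rotate_left(1, 7, k=4)): [3, 4, 5, 7, 6, 0, 1, 2]
After 3 (swap(2, 3)): [3, 4, 7, 5, 6, 0, 1, 2]
After 4 (reverse(0, 4)): [6, 5, 7, 4, 3, 0, 1, 2]
After 5 (reverse(4, 5)): [6, 5, 7, 4, 0, 3, 1, 2]
After 6 (swap(7, 5)): [6, 5, 7, 4, 0, 2, 1, 3]
After 7 (rotate_left(2, 4, k=1)): [6, 5, 4, 0, 7, 2, 1, 3]
After 8 (swap(1, 7)): [6, 3, 4, 0, 7, 2, 1, 5]
After 9 (swap(6, 5)): [6, 3, 4, 0, 7, 1, 2, 5]
After 10 (swap(3, 6)): [6, 3, 4, 2, 7, 1, 0, 5]
After 11 (reverse(1, 4)): [6, 7, 2, 4, 3, 1, 0, 5]

Answer: no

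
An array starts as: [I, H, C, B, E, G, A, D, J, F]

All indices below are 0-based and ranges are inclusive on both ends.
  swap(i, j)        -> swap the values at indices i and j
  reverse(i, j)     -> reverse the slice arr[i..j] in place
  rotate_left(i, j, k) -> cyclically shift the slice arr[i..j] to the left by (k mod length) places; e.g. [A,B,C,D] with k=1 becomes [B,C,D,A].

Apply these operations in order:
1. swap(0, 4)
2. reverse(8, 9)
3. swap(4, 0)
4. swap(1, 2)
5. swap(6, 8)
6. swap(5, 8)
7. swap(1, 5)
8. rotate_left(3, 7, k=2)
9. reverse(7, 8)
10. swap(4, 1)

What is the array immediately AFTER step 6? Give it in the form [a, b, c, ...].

Answer: [I, C, H, B, E, A, F, D, G, J]

Derivation:
After 1 (swap(0, 4)): [E, H, C, B, I, G, A, D, J, F]
After 2 (reverse(8, 9)): [E, H, C, B, I, G, A, D, F, J]
After 3 (swap(4, 0)): [I, H, C, B, E, G, A, D, F, J]
After 4 (swap(1, 2)): [I, C, H, B, E, G, A, D, F, J]
After 5 (swap(6, 8)): [I, C, H, B, E, G, F, D, A, J]
After 6 (swap(5, 8)): [I, C, H, B, E, A, F, D, G, J]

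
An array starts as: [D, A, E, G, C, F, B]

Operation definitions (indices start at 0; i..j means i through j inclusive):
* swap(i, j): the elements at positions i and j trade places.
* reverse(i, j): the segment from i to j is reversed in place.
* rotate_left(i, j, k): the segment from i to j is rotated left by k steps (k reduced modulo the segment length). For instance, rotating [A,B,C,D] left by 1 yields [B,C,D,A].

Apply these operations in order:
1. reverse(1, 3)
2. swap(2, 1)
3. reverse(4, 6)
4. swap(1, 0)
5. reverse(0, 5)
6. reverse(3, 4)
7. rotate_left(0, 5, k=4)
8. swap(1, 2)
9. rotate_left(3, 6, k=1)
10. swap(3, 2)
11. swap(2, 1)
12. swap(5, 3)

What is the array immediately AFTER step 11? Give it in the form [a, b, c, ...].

After 1 (reverse(1, 3)): [D, G, E, A, C, F, B]
After 2 (swap(2, 1)): [D, E, G, A, C, F, B]
After 3 (reverse(4, 6)): [D, E, G, A, B, F, C]
After 4 (swap(1, 0)): [E, D, G, A, B, F, C]
After 5 (reverse(0, 5)): [F, B, A, G, D, E, C]
After 6 (reverse(3, 4)): [F, B, A, D, G, E, C]
After 7 (rotate_left(0, 5, k=4)): [G, E, F, B, A, D, C]
After 8 (swap(1, 2)): [G, F, E, B, A, D, C]
After 9 (rotate_left(3, 6, k=1)): [G, F, E, A, D, C, B]
After 10 (swap(3, 2)): [G, F, A, E, D, C, B]
After 11 (swap(2, 1)): [G, A, F, E, D, C, B]

Answer: [G, A, F, E, D, C, B]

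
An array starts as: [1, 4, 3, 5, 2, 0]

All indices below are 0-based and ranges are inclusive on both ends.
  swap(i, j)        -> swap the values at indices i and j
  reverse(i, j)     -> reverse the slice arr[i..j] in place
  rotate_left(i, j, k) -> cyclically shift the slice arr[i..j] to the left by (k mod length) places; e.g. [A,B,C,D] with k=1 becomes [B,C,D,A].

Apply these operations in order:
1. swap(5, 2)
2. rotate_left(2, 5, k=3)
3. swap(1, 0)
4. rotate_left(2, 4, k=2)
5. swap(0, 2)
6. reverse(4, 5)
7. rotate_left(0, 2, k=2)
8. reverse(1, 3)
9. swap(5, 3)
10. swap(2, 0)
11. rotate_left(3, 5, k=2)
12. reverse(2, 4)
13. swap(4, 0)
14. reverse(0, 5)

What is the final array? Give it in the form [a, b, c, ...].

Answer: [2, 1, 5, 0, 3, 4]

Derivation:
After 1 (swap(5, 2)): [1, 4, 0, 5, 2, 3]
After 2 (rotate_left(2, 5, k=3)): [1, 4, 3, 0, 5, 2]
After 3 (swap(1, 0)): [4, 1, 3, 0, 5, 2]
After 4 (rotate_left(2, 4, k=2)): [4, 1, 5, 3, 0, 2]
After 5 (swap(0, 2)): [5, 1, 4, 3, 0, 2]
After 6 (reverse(4, 5)): [5, 1, 4, 3, 2, 0]
After 7 (rotate_left(0, 2, k=2)): [4, 5, 1, 3, 2, 0]
After 8 (reverse(1, 3)): [4, 3, 1, 5, 2, 0]
After 9 (swap(5, 3)): [4, 3, 1, 0, 2, 5]
After 10 (swap(2, 0)): [1, 3, 4, 0, 2, 5]
After 11 (rotate_left(3, 5, k=2)): [1, 3, 4, 5, 0, 2]
After 12 (reverse(2, 4)): [1, 3, 0, 5, 4, 2]
After 13 (swap(4, 0)): [4, 3, 0, 5, 1, 2]
After 14 (reverse(0, 5)): [2, 1, 5, 0, 3, 4]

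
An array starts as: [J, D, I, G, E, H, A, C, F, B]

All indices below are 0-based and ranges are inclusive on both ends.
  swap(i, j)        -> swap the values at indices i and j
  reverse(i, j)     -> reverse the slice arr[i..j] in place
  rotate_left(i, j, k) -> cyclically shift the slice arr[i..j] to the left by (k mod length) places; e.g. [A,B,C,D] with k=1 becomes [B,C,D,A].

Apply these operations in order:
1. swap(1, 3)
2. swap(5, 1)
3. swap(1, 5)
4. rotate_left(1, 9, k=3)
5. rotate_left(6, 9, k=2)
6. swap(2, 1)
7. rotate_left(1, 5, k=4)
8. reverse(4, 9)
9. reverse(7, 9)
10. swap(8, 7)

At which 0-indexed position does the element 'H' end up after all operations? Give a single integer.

After 1 (swap(1, 3)): [J, G, I, D, E, H, A, C, F, B]
After 2 (swap(5, 1)): [J, H, I, D, E, G, A, C, F, B]
After 3 (swap(1, 5)): [J, G, I, D, E, H, A, C, F, B]
After 4 (rotate_left(1, 9, k=3)): [J, E, H, A, C, F, B, G, I, D]
After 5 (rotate_left(6, 9, k=2)): [J, E, H, A, C, F, I, D, B, G]
After 6 (swap(2, 1)): [J, H, E, A, C, F, I, D, B, G]
After 7 (rotate_left(1, 5, k=4)): [J, F, H, E, A, C, I, D, B, G]
After 8 (reverse(4, 9)): [J, F, H, E, G, B, D, I, C, A]
After 9 (reverse(7, 9)): [J, F, H, E, G, B, D, A, C, I]
After 10 (swap(8, 7)): [J, F, H, E, G, B, D, C, A, I]

Answer: 2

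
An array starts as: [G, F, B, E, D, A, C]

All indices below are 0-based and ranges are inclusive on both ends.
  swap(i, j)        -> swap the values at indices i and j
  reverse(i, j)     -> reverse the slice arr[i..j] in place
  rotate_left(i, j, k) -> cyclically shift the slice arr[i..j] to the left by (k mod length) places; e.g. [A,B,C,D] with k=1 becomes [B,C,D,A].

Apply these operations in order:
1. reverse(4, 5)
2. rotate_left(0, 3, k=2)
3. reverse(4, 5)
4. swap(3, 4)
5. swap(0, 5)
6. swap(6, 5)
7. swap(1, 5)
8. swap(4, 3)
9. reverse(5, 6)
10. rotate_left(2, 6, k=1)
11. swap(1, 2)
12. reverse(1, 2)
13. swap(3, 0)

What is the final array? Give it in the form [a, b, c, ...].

After 1 (reverse(4, 5)): [G, F, B, E, A, D, C]
After 2 (rotate_left(0, 3, k=2)): [B, E, G, F, A, D, C]
After 3 (reverse(4, 5)): [B, E, G, F, D, A, C]
After 4 (swap(3, 4)): [B, E, G, D, F, A, C]
After 5 (swap(0, 5)): [A, E, G, D, F, B, C]
After 6 (swap(6, 5)): [A, E, G, D, F, C, B]
After 7 (swap(1, 5)): [A, C, G, D, F, E, B]
After 8 (swap(4, 3)): [A, C, G, F, D, E, B]
After 9 (reverse(5, 6)): [A, C, G, F, D, B, E]
After 10 (rotate_left(2, 6, k=1)): [A, C, F, D, B, E, G]
After 11 (swap(1, 2)): [A, F, C, D, B, E, G]
After 12 (reverse(1, 2)): [A, C, F, D, B, E, G]
After 13 (swap(3, 0)): [D, C, F, A, B, E, G]

Answer: [D, C, F, A, B, E, G]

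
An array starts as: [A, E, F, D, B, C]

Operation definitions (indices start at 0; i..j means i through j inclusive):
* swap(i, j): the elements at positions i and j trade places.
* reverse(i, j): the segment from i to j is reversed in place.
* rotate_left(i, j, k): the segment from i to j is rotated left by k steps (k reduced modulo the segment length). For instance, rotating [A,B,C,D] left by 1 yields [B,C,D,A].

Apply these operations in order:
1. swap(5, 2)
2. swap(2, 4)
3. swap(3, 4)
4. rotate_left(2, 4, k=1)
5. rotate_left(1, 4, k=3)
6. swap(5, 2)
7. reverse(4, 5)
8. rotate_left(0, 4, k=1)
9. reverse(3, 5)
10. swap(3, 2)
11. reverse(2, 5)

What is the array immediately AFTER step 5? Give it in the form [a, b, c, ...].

After 1 (swap(5, 2)): [A, E, C, D, B, F]
After 2 (swap(2, 4)): [A, E, B, D, C, F]
After 3 (swap(3, 4)): [A, E, B, C, D, F]
After 4 (rotate_left(2, 4, k=1)): [A, E, C, D, B, F]
After 5 (rotate_left(1, 4, k=3)): [A, B, E, C, D, F]

Answer: [A, B, E, C, D, F]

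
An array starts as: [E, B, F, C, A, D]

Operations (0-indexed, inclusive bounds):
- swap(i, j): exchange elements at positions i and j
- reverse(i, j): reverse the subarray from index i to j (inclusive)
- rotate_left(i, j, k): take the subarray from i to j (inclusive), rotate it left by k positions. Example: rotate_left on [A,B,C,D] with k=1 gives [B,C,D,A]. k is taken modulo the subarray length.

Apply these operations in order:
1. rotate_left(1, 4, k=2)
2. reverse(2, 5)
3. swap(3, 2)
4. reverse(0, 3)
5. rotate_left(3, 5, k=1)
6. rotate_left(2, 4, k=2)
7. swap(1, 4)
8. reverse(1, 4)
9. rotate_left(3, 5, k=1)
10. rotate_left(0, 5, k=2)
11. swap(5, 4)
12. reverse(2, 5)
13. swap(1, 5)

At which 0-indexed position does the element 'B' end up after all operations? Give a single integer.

Answer: 5

Derivation:
After 1 (rotate_left(1, 4, k=2)): [E, C, A, B, F, D]
After 2 (reverse(2, 5)): [E, C, D, F, B, A]
After 3 (swap(3, 2)): [E, C, F, D, B, A]
After 4 (reverse(0, 3)): [D, F, C, E, B, A]
After 5 (rotate_left(3, 5, k=1)): [D, F, C, B, A, E]
After 6 (rotate_left(2, 4, k=2)): [D, F, A, C, B, E]
After 7 (swap(1, 4)): [D, B, A, C, F, E]
After 8 (reverse(1, 4)): [D, F, C, A, B, E]
After 9 (rotate_left(3, 5, k=1)): [D, F, C, B, E, A]
After 10 (rotate_left(0, 5, k=2)): [C, B, E, A, D, F]
After 11 (swap(5, 4)): [C, B, E, A, F, D]
After 12 (reverse(2, 5)): [C, B, D, F, A, E]
After 13 (swap(1, 5)): [C, E, D, F, A, B]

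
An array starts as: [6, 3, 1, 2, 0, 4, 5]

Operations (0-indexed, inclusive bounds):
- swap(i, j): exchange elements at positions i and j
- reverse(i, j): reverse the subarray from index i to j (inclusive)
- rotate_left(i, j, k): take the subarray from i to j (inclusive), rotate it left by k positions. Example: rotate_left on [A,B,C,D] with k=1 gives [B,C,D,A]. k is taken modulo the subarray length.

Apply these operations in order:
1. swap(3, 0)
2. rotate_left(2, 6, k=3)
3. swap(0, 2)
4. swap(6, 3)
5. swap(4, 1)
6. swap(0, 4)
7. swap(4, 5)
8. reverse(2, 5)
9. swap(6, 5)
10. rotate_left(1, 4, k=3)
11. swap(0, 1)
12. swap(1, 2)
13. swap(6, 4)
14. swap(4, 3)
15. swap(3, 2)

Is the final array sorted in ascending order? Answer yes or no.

After 1 (swap(3, 0)): [2, 3, 1, 6, 0, 4, 5]
After 2 (rotate_left(2, 6, k=3)): [2, 3, 4, 5, 1, 6, 0]
After 3 (swap(0, 2)): [4, 3, 2, 5, 1, 6, 0]
After 4 (swap(6, 3)): [4, 3, 2, 0, 1, 6, 5]
After 5 (swap(4, 1)): [4, 1, 2, 0, 3, 6, 5]
After 6 (swap(0, 4)): [3, 1, 2, 0, 4, 6, 5]
After 7 (swap(4, 5)): [3, 1, 2, 0, 6, 4, 5]
After 8 (reverse(2, 5)): [3, 1, 4, 6, 0, 2, 5]
After 9 (swap(6, 5)): [3, 1, 4, 6, 0, 5, 2]
After 10 (rotate_left(1, 4, k=3)): [3, 0, 1, 4, 6, 5, 2]
After 11 (swap(0, 1)): [0, 3, 1, 4, 6, 5, 2]
After 12 (swap(1, 2)): [0, 1, 3, 4, 6, 5, 2]
After 13 (swap(6, 4)): [0, 1, 3, 4, 2, 5, 6]
After 14 (swap(4, 3)): [0, 1, 3, 2, 4, 5, 6]
After 15 (swap(3, 2)): [0, 1, 2, 3, 4, 5, 6]

Answer: yes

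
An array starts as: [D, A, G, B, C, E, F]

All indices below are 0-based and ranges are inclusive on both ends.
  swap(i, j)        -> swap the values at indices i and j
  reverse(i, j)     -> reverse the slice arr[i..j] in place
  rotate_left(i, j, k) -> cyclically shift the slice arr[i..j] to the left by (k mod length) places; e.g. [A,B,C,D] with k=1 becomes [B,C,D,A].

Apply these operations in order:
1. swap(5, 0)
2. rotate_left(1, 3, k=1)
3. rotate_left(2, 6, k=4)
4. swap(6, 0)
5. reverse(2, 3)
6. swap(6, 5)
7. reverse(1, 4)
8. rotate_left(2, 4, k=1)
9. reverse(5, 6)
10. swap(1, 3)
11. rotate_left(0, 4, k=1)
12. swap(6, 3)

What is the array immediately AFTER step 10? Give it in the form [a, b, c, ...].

Answer: [D, G, B, A, F, C, E]

Derivation:
After 1 (swap(5, 0)): [E, A, G, B, C, D, F]
After 2 (rotate_left(1, 3, k=1)): [E, G, B, A, C, D, F]
After 3 (rotate_left(2, 6, k=4)): [E, G, F, B, A, C, D]
After 4 (swap(6, 0)): [D, G, F, B, A, C, E]
After 5 (reverse(2, 3)): [D, G, B, F, A, C, E]
After 6 (swap(6, 5)): [D, G, B, F, A, E, C]
After 7 (reverse(1, 4)): [D, A, F, B, G, E, C]
After 8 (rotate_left(2, 4, k=1)): [D, A, B, G, F, E, C]
After 9 (reverse(5, 6)): [D, A, B, G, F, C, E]
After 10 (swap(1, 3)): [D, G, B, A, F, C, E]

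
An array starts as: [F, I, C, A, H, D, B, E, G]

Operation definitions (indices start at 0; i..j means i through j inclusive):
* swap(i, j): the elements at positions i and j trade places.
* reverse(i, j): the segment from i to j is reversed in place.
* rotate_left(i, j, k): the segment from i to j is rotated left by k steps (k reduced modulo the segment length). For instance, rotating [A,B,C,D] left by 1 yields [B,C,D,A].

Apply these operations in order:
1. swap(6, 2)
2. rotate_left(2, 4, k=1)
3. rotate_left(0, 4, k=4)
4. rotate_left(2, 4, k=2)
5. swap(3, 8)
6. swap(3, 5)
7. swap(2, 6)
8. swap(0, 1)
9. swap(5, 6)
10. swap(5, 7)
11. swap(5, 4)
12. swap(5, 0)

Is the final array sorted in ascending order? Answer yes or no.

Answer: yes

Derivation:
After 1 (swap(6, 2)): [F, I, B, A, H, D, C, E, G]
After 2 (rotate_left(2, 4, k=1)): [F, I, A, H, B, D, C, E, G]
After 3 (rotate_left(0, 4, k=4)): [B, F, I, A, H, D, C, E, G]
After 4 (rotate_left(2, 4, k=2)): [B, F, H, I, A, D, C, E, G]
After 5 (swap(3, 8)): [B, F, H, G, A, D, C, E, I]
After 6 (swap(3, 5)): [B, F, H, D, A, G, C, E, I]
After 7 (swap(2, 6)): [B, F, C, D, A, G, H, E, I]
After 8 (swap(0, 1)): [F, B, C, D, A, G, H, E, I]
After 9 (swap(5, 6)): [F, B, C, D, A, H, G, E, I]
After 10 (swap(5, 7)): [F, B, C, D, A, E, G, H, I]
After 11 (swap(5, 4)): [F, B, C, D, E, A, G, H, I]
After 12 (swap(5, 0)): [A, B, C, D, E, F, G, H, I]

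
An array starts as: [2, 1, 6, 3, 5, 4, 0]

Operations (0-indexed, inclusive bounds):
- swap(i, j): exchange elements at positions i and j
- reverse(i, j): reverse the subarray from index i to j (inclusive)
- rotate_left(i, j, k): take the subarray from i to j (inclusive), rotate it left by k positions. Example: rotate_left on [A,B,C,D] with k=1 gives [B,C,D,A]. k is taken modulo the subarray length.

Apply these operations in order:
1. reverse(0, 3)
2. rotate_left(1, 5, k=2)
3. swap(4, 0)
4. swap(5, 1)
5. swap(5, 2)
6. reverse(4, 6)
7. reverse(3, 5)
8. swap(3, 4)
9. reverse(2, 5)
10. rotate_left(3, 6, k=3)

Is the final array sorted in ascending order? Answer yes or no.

Answer: no

Derivation:
After 1 (reverse(0, 3)): [3, 6, 1, 2, 5, 4, 0]
After 2 (rotate_left(1, 5, k=2)): [3, 2, 5, 4, 6, 1, 0]
After 3 (swap(4, 0)): [6, 2, 5, 4, 3, 1, 0]
After 4 (swap(5, 1)): [6, 1, 5, 4, 3, 2, 0]
After 5 (swap(5, 2)): [6, 1, 2, 4, 3, 5, 0]
After 6 (reverse(4, 6)): [6, 1, 2, 4, 0, 5, 3]
After 7 (reverse(3, 5)): [6, 1, 2, 5, 0, 4, 3]
After 8 (swap(3, 4)): [6, 1, 2, 0, 5, 4, 3]
After 9 (reverse(2, 5)): [6, 1, 4, 5, 0, 2, 3]
After 10 (rotate_left(3, 6, k=3)): [6, 1, 4, 3, 5, 0, 2]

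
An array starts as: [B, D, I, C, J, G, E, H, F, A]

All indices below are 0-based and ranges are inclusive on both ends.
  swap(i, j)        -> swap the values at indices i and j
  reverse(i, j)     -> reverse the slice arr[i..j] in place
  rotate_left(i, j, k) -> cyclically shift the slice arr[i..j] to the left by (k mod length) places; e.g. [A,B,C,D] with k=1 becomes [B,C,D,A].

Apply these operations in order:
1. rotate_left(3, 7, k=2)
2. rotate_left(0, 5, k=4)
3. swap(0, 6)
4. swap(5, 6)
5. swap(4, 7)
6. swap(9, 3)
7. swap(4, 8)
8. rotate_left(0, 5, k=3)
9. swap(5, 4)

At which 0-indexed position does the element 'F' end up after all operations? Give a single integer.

After 1 (rotate_left(3, 7, k=2)): [B, D, I, G, E, H, C, J, F, A]
After 2 (rotate_left(0, 5, k=4)): [E, H, B, D, I, G, C, J, F, A]
After 3 (swap(0, 6)): [C, H, B, D, I, G, E, J, F, A]
After 4 (swap(5, 6)): [C, H, B, D, I, E, G, J, F, A]
After 5 (swap(4, 7)): [C, H, B, D, J, E, G, I, F, A]
After 6 (swap(9, 3)): [C, H, B, A, J, E, G, I, F, D]
After 7 (swap(4, 8)): [C, H, B, A, F, E, G, I, J, D]
After 8 (rotate_left(0, 5, k=3)): [A, F, E, C, H, B, G, I, J, D]
After 9 (swap(5, 4)): [A, F, E, C, B, H, G, I, J, D]

Answer: 1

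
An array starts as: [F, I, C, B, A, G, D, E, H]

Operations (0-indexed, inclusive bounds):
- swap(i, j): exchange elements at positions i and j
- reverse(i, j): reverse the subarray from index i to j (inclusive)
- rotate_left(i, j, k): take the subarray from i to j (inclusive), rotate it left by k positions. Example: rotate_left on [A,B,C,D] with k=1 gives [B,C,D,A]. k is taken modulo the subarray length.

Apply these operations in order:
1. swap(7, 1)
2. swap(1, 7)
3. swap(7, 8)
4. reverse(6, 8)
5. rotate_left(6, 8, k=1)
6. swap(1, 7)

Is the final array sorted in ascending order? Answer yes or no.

Answer: no

Derivation:
After 1 (swap(7, 1)): [F, E, C, B, A, G, D, I, H]
After 2 (swap(1, 7)): [F, I, C, B, A, G, D, E, H]
After 3 (swap(7, 8)): [F, I, C, B, A, G, D, H, E]
After 4 (reverse(6, 8)): [F, I, C, B, A, G, E, H, D]
After 5 (rotate_left(6, 8, k=1)): [F, I, C, B, A, G, H, D, E]
After 6 (swap(1, 7)): [F, D, C, B, A, G, H, I, E]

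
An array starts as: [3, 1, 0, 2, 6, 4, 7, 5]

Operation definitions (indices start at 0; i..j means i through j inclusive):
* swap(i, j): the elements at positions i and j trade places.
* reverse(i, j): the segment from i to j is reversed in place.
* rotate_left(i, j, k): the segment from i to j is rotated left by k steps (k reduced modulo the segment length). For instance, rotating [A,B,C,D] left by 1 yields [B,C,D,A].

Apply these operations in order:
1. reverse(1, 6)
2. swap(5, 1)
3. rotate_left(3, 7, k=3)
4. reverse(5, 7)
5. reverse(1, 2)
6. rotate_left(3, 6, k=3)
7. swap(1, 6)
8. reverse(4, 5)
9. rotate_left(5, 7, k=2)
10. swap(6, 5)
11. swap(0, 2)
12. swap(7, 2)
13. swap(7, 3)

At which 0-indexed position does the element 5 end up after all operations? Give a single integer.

Answer: 4

Derivation:
After 1 (reverse(1, 6)): [3, 7, 4, 6, 2, 0, 1, 5]
After 2 (swap(5, 1)): [3, 0, 4, 6, 2, 7, 1, 5]
After 3 (rotate_left(3, 7, k=3)): [3, 0, 4, 1, 5, 6, 2, 7]
After 4 (reverse(5, 7)): [3, 0, 4, 1, 5, 7, 2, 6]
After 5 (reverse(1, 2)): [3, 4, 0, 1, 5, 7, 2, 6]
After 6 (rotate_left(3, 6, k=3)): [3, 4, 0, 2, 1, 5, 7, 6]
After 7 (swap(1, 6)): [3, 7, 0, 2, 1, 5, 4, 6]
After 8 (reverse(4, 5)): [3, 7, 0, 2, 5, 1, 4, 6]
After 9 (rotate_left(5, 7, k=2)): [3, 7, 0, 2, 5, 6, 1, 4]
After 10 (swap(6, 5)): [3, 7, 0, 2, 5, 1, 6, 4]
After 11 (swap(0, 2)): [0, 7, 3, 2, 5, 1, 6, 4]
After 12 (swap(7, 2)): [0, 7, 4, 2, 5, 1, 6, 3]
After 13 (swap(7, 3)): [0, 7, 4, 3, 5, 1, 6, 2]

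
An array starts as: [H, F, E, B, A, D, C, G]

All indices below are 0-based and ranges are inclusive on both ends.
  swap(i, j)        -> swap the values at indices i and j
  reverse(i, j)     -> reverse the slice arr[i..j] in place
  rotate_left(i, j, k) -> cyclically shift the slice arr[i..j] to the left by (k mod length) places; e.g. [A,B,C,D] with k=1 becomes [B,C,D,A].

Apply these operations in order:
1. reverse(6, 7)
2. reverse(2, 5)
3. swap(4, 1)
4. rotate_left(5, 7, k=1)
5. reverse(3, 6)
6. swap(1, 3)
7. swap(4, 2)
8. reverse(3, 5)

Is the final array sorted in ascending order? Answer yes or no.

Answer: no

Derivation:
After 1 (reverse(6, 7)): [H, F, E, B, A, D, G, C]
After 2 (reverse(2, 5)): [H, F, D, A, B, E, G, C]
After 3 (swap(4, 1)): [H, B, D, A, F, E, G, C]
After 4 (rotate_left(5, 7, k=1)): [H, B, D, A, F, G, C, E]
After 5 (reverse(3, 6)): [H, B, D, C, G, F, A, E]
After 6 (swap(1, 3)): [H, C, D, B, G, F, A, E]
After 7 (swap(4, 2)): [H, C, G, B, D, F, A, E]
After 8 (reverse(3, 5)): [H, C, G, F, D, B, A, E]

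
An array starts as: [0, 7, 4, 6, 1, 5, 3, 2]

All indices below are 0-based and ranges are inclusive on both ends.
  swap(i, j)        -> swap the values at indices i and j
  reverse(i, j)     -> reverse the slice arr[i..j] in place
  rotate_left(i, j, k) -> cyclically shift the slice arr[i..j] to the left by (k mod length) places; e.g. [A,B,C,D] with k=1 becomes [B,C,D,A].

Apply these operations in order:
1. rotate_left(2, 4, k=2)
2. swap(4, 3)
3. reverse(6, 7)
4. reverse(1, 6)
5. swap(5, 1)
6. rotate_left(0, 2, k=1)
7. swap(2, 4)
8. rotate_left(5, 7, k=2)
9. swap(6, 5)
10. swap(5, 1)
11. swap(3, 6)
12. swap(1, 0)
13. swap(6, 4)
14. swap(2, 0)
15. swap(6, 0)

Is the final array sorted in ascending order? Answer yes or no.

Answer: yes

Derivation:
After 1 (rotate_left(2, 4, k=2)): [0, 7, 1, 4, 6, 5, 3, 2]
After 2 (swap(4, 3)): [0, 7, 1, 6, 4, 5, 3, 2]
After 3 (reverse(6, 7)): [0, 7, 1, 6, 4, 5, 2, 3]
After 4 (reverse(1, 6)): [0, 2, 5, 4, 6, 1, 7, 3]
After 5 (swap(5, 1)): [0, 1, 5, 4, 6, 2, 7, 3]
After 6 (rotate_left(0, 2, k=1)): [1, 5, 0, 4, 6, 2, 7, 3]
After 7 (swap(2, 4)): [1, 5, 6, 4, 0, 2, 7, 3]
After 8 (rotate_left(5, 7, k=2)): [1, 5, 6, 4, 0, 3, 2, 7]
After 9 (swap(6, 5)): [1, 5, 6, 4, 0, 2, 3, 7]
After 10 (swap(5, 1)): [1, 2, 6, 4, 0, 5, 3, 7]
After 11 (swap(3, 6)): [1, 2, 6, 3, 0, 5, 4, 7]
After 12 (swap(1, 0)): [2, 1, 6, 3, 0, 5, 4, 7]
After 13 (swap(6, 4)): [2, 1, 6, 3, 4, 5, 0, 7]
After 14 (swap(2, 0)): [6, 1, 2, 3, 4, 5, 0, 7]
After 15 (swap(6, 0)): [0, 1, 2, 3, 4, 5, 6, 7]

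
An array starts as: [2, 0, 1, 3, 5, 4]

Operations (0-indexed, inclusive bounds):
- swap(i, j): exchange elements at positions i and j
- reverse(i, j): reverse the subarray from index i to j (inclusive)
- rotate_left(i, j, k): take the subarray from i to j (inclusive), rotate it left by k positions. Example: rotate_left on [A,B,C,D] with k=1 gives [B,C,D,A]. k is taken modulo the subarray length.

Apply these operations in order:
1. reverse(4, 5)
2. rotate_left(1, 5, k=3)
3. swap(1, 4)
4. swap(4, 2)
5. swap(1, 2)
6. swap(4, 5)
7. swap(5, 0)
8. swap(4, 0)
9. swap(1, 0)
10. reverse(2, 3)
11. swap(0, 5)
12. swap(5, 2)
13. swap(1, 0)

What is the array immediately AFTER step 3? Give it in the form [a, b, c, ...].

After 1 (reverse(4, 5)): [2, 0, 1, 3, 4, 5]
After 2 (rotate_left(1, 5, k=3)): [2, 4, 5, 0, 1, 3]
After 3 (swap(1, 4)): [2, 1, 5, 0, 4, 3]

Answer: [2, 1, 5, 0, 4, 3]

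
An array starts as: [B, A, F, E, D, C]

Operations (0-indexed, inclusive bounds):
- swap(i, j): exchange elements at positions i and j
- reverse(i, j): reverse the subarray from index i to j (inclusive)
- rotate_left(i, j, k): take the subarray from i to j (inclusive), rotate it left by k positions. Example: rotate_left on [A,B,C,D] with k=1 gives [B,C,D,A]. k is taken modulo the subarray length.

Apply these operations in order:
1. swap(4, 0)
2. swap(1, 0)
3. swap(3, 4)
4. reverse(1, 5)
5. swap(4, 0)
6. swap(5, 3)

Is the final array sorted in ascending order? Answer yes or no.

Answer: no

Derivation:
After 1 (swap(4, 0)): [D, A, F, E, B, C]
After 2 (swap(1, 0)): [A, D, F, E, B, C]
After 3 (swap(3, 4)): [A, D, F, B, E, C]
After 4 (reverse(1, 5)): [A, C, E, B, F, D]
After 5 (swap(4, 0)): [F, C, E, B, A, D]
After 6 (swap(5, 3)): [F, C, E, D, A, B]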